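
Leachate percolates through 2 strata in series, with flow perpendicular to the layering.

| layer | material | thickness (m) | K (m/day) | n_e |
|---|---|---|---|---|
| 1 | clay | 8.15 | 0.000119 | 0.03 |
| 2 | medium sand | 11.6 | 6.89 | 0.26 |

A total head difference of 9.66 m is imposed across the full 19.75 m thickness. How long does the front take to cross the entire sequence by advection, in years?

63.3

With flow normal to the layers, continuity requires the same specific discharge q through every layer.
Σ(b_i/K_i) = 8.15/0.000119 + 11.6/6.89 = 68489 d.
q = Δh / Σ(b_i/K_i) = 9.66 / 68489 = 0.0001410 m/day.
In each layer the seepage velocity is v_i = q/n_i, so the layer transit time is t_i = b_i·n_i / q:
  layer 1 (clay): t_1 = 8.15 × 0.03 / 0.0001410 = 1733 d
  layer 2 (medium sand): t_2 = 11.6 × 0.26 / 0.0001410 = 21383 d
Total t = Σ t_i = 23117 days = 63.29 years.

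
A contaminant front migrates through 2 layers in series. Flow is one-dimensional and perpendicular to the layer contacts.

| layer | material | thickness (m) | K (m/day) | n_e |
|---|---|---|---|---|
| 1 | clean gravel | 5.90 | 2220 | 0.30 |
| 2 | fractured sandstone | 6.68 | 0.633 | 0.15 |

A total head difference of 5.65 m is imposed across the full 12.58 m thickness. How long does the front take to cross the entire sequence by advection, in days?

With flow normal to the layers, continuity requires the same specific discharge q through every layer.
Σ(b_i/K_i) = 5.90/2220 + 6.68/0.633 = 10.56 d.
q = Δh / Σ(b_i/K_i) = 5.65 / 10.56 = 0.5353 m/day.
In each layer the seepage velocity is v_i = q/n_i, so the layer transit time is t_i = b_i·n_i / q:
  layer 1 (clean gravel): t_1 = 5.90 × 0.30 / 0.5353 = 3.307 d
  layer 2 (fractured sandstone): t_2 = 6.68 × 0.15 / 0.5353 = 1.872 d
Total t = Σ t_i = 5.179 days.

5.18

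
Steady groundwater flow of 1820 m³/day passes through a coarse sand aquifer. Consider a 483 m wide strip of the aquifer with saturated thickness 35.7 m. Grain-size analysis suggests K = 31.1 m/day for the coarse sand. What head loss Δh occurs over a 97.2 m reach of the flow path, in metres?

0.330

Cross-sectional area A = 483 × 35.7 = 17243 m².
From Q = K·A·i, i = Q / (K·A) = 1820 / (31.10 × 17243) = 0.003394.
Head loss Δh = i · L = 0.003394 × 97.2 = 0.3299 m.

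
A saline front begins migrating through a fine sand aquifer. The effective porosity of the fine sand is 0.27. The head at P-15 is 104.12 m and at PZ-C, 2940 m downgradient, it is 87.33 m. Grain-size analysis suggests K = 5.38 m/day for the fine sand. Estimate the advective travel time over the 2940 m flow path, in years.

Hydraulic gradient i = (104.12 − 87.33) / 2940 = 16.79 / 2940 = 0.005711.
Darcy flux q = K · i = 5.380 × 0.005711 = 0.03072 m/day.
Seepage velocity v = q / n_e = 0.03072 / 0.27 = 0.1138 m/day.
Travel time t = L / v = 2940 / 0.1138 = 25836 days = 70.74 years.

70.7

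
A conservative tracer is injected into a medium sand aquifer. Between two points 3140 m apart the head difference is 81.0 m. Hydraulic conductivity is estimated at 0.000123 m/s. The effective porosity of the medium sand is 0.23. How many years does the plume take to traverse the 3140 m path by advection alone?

7.21

Convert K: 0.000123 m/s × 86400 = 10.63 m/day.
Hydraulic gradient i = Δh / L = 81.0 / 3140 = 0.02580.
Darcy flux q = K · i = 10.63 × 0.02580 = 0.2741 m/day.
Seepage velocity v = q / n_e = 0.2741 / 0.23 = 1.192 m/day.
Travel time t = L / v = 3140 / 1.192 = 2634 days = 7.213 years.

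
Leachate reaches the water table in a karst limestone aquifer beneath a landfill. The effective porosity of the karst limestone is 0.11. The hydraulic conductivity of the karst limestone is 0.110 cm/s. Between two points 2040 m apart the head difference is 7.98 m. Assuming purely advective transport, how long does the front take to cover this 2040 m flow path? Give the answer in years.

Convert K: 0.110 cm/s × 864 = 95.04 m/day.
Hydraulic gradient i = Δh / L = 7.98 / 2040 = 0.003912.
Darcy flux q = K · i = 95.04 × 0.003912 = 0.3718 m/day.
Seepage velocity v = q / n_e = 0.3718 / 0.11 = 3.380 m/day.
Travel time t = L / v = 2040 / 3.380 = 603.6 days = 1.653 years.

1.65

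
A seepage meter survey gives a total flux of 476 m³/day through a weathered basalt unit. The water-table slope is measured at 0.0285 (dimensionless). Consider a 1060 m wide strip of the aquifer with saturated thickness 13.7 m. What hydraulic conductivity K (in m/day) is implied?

1.15

Cross-sectional area A = 1060 × 13.7 = 14522 m².
Hydraulic gradient i = 0.0285.
From Q = K·A·i, K = Q / (A·i) = 476 / (14522 × 0.02850) = 1.150 m/day.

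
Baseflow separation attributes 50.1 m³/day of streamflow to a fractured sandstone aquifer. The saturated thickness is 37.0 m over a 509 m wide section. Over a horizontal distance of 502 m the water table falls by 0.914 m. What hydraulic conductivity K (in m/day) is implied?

1.46

Cross-sectional area A = 509 × 37.0 = 18833 m².
Hydraulic gradient i = Δh / L = 0.914 / 502 = 0.001821.
From Q = K·A·i, K = Q / (A·i) = 50.1 / (18833 × 0.001821) = 1.461 m/day.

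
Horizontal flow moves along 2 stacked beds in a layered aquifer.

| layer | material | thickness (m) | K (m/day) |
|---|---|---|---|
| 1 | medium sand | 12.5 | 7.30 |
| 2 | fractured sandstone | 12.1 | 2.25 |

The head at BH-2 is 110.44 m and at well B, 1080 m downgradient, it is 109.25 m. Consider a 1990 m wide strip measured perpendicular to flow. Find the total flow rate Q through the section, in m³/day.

Flow is parallel to layering, so each bed carries its own Darcy discharge and the transmissivities add.
Σ(K_i·b_i) = 7.30×12.5 + 2.25×12.1 = 118.5 m²/day.
Hydraulic gradient i = (110.44 − 109.25) / 1080 = 1.19 / 1080 = 0.001102.
Q = Σ(K_i·b_i) · W · i = 118.5 × 1990 × 0.001102 = 259.8 m³/day.

260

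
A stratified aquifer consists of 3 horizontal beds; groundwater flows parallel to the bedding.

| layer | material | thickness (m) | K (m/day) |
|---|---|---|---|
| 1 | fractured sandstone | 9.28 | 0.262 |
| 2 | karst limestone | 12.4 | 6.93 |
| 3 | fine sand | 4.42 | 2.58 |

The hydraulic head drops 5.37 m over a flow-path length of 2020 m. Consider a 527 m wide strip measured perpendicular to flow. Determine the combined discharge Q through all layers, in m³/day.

140

Flow is parallel to layering, so each bed carries its own Darcy discharge and the transmissivities add.
Σ(K_i·b_i) = 0.262×9.28 + 6.93×12.4 + 2.58×4.42 = 99.77 m²/day.
Hydraulic gradient i = Δh / L = 5.37 / 2020 = 0.002658.
Q = Σ(K_i·b_i) · W · i = 99.77 × 527 × 0.002658 = 139.8 m³/day.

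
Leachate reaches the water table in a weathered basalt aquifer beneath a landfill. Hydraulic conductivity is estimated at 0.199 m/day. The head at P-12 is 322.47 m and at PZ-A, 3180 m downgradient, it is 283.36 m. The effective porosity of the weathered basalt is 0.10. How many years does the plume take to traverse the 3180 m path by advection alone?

Hydraulic gradient i = (322.47 − 283.36) / 3180 = 39.11 / 3180 = 0.01230.
Darcy flux q = K · i = 0.1990 × 0.01230 = 0.002447 m/day.
Seepage velocity v = q / n_e = 0.002447 / 0.10 = 0.02447 m/day.
Travel time t = L / v = 3180 / 0.02447 = 1.299e+05 days = 355.7 years.

356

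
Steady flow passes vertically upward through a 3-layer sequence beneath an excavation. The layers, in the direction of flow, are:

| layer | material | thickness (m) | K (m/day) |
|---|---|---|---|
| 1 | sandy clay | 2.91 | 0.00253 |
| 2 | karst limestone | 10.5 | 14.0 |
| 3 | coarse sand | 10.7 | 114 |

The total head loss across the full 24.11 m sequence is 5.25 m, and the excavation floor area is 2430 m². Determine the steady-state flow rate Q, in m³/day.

Flow is perpendicular to layering, so the layers act in series and the equivalent K is the thickness-weighted harmonic mean.
Total thickness L = 2.91 + 10.5 + 10.7 = 24.11 m.
Σ(b_i/K_i) = 2.91/0.00253 + 10.5/14.0 + 10.7/114 = 1151 d.
K_eq = L / Σ(b_i/K_i) = 24.11 / 1151 = 0.02095 m/day.
Q = K_eq · A · (Δh/L) = 0.02095 × 2430 × (5.25/24.11) = 11.08 m³/day.

11.1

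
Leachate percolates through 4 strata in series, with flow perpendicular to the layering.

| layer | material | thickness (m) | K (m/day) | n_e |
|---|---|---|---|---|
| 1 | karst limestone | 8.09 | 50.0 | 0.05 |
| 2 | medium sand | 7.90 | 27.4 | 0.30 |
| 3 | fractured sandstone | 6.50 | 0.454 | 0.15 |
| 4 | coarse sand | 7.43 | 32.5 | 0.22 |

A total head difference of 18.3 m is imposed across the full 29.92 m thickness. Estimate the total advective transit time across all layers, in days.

With flow normal to the layers, continuity requires the same specific discharge q through every layer.
Σ(b_i/K_i) = 8.09/50.0 + 7.90/27.4 + 6.50/0.454 + 7.43/32.5 = 15.00 d.
q = Δh / Σ(b_i/K_i) = 18.3 / 15.00 = 1.220 m/day.
In each layer the seepage velocity is v_i = q/n_i, so the layer transit time is t_i = b_i·n_i / q:
  layer 1 (karst limestone): t_1 = 8.09 × 0.05 / 1.220 = 0.3315 d
  layer 2 (medium sand): t_2 = 7.90 × 0.30 / 1.220 = 1.942 d
  layer 3 (fractured sandstone): t_3 = 6.50 × 0.15 / 1.220 = 0.7990 d
  layer 4 (coarse sand): t_4 = 7.43 × 0.22 / 1.220 = 1.339 d
Total t = Σ t_i = 4.412 days.

4.41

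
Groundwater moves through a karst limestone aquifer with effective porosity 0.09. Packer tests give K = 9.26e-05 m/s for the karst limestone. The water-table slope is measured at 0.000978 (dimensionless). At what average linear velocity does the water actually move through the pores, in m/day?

Convert K: 9.26e-05 m/s × 86400 = 8.001 m/day.
Hydraulic gradient i = 0.000978.
Darcy flux q = K · i = 8.001 × 0.0009780 = 0.007825 m/day.
Seepage velocity v = q / n_e = 0.007825 / 0.09 = 0.08694 m/day.

0.0869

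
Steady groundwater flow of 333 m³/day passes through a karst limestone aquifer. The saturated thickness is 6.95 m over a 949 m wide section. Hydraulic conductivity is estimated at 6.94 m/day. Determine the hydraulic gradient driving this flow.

0.00728

Cross-sectional area A = 949 × 6.95 = 6596 m².
From Q = K·A·i, i = Q / (K·A) = 333 / (6.940 × 6596) = 0.007275.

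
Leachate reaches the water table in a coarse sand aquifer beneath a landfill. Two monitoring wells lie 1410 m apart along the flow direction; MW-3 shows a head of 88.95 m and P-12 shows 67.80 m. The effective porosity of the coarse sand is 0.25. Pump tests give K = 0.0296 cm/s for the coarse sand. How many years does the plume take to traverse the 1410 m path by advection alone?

2.52

Convert K: 0.0296 cm/s × 864 = 25.57 m/day.
Hydraulic gradient i = (88.95 − 67.80) / 1410 = 21.15 / 1410 = 0.01500.
Darcy flux q = K · i = 25.57 × 0.01500 = 0.3836 m/day.
Seepage velocity v = q / n_e = 0.3836 / 0.25 = 1.534 m/day.
Travel time t = L / v = 1410 / 1.534 = 918.9 days = 2.516 years.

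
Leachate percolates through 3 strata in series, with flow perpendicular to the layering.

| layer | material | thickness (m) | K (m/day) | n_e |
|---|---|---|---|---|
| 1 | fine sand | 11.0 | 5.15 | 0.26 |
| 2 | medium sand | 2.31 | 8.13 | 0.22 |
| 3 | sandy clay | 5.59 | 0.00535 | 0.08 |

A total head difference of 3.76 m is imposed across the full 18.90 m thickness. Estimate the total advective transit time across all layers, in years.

2.91

With flow normal to the layers, continuity requires the same specific discharge q through every layer.
Σ(b_i/K_i) = 11.0/5.15 + 2.31/8.13 + 5.59/0.00535 = 1047 d.
q = Δh / Σ(b_i/K_i) = 3.76 / 1047 = 0.003590 m/day.
In each layer the seepage velocity is v_i = q/n_i, so the layer transit time is t_i = b_i·n_i / q:
  layer 1 (fine sand): t_1 = 11.0 × 0.26 / 0.003590 = 796.6 d
  layer 2 (medium sand): t_2 = 2.31 × 0.22 / 0.003590 = 141.5 d
  layer 3 (sandy clay): t_3 = 5.59 × 0.08 / 0.003590 = 124.6 d
Total t = Σ t_i = 1063 days = 2.910 years.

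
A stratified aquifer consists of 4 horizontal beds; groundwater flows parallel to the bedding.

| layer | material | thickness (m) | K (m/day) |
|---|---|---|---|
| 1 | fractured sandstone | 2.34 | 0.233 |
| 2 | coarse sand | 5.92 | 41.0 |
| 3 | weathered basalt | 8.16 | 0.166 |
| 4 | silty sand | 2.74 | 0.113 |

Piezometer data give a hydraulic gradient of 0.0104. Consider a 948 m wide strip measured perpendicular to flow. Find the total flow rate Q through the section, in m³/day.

Flow is parallel to layering, so each bed carries its own Darcy discharge and the transmissivities add.
Σ(K_i·b_i) = 0.233×2.34 + 41.0×5.92 + 0.166×8.16 + 0.113×2.74 = 244.9 m²/day.
Hydraulic gradient i = 0.0104.
Q = Σ(K_i·b_i) · W · i = 244.9 × 948 × 0.01040 = 2415 m³/day.

2410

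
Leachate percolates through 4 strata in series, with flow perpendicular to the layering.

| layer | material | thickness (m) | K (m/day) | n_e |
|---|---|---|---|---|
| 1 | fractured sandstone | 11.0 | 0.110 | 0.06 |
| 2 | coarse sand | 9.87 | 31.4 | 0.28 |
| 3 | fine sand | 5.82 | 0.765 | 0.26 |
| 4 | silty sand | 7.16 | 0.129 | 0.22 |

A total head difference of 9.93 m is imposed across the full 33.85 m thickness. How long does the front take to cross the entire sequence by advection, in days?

With flow normal to the layers, continuity requires the same specific discharge q through every layer.
Σ(b_i/K_i) = 11.0/0.110 + 9.87/31.4 + 5.82/0.765 + 7.16/0.129 = 163.4 d.
q = Δh / Σ(b_i/K_i) = 9.93 / 163.4 = 0.06076 m/day.
In each layer the seepage velocity is v_i = q/n_i, so the layer transit time is t_i = b_i·n_i / q:
  layer 1 (fractured sandstone): t_1 = 11.0 × 0.06 / 0.06076 = 10.86 d
  layer 2 (coarse sand): t_2 = 9.87 × 0.28 / 0.06076 = 45.48 d
  layer 3 (fine sand): t_3 = 5.82 × 0.26 / 0.06076 = 24.90 d
  layer 4 (silty sand): t_4 = 7.16 × 0.22 / 0.06076 = 25.92 d
Total t = Σ t_i = 107.2 days.

107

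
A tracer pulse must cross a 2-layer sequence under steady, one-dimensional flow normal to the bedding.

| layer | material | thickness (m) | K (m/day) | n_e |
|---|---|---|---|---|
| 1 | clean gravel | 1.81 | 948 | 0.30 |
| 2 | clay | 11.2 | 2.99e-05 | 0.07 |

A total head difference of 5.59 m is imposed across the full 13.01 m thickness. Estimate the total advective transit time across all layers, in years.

243

With flow normal to the layers, continuity requires the same specific discharge q through every layer.
Σ(b_i/K_i) = 1.81/948 + 11.2/2.99e-05 = 3.746e+05 d.
q = Δh / Σ(b_i/K_i) = 5.59 / 3.746e+05 = 1.492e-05 m/day.
In each layer the seepage velocity is v_i = q/n_i, so the layer transit time is t_i = b_i·n_i / q:
  layer 1 (clean gravel): t_1 = 1.81 × 0.30 / 1.492e-05 = 36386 d
  layer 2 (clay): t_2 = 11.2 × 0.07 / 1.492e-05 = 52535 d
Total t = Σ t_i = 88921 days = 243.5 years.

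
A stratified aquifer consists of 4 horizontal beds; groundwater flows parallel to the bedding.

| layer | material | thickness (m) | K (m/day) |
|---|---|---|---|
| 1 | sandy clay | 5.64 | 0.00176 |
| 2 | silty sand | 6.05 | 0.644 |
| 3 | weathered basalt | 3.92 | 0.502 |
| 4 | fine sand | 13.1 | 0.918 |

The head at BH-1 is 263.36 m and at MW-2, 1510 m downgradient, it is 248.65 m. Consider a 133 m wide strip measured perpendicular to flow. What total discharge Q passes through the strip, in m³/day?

Flow is parallel to layering, so each bed carries its own Darcy discharge and the transmissivities add.
Σ(K_i·b_i) = 0.00176×5.64 + 0.644×6.05 + 0.502×3.92 + 0.918×13.1 = 17.90 m²/day.
Hydraulic gradient i = (263.36 − 248.65) / 1510 = 14.71 / 1510 = 0.009742.
Q = Σ(K_i·b_i) · W · i = 17.90 × 133 × 0.009742 = 23.19 m³/day.

23.2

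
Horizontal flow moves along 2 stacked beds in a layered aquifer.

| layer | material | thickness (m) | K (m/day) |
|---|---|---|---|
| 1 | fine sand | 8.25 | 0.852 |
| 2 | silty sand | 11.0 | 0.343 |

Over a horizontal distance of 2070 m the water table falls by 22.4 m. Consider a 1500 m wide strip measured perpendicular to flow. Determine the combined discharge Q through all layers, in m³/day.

Flow is parallel to layering, so each bed carries its own Darcy discharge and the transmissivities add.
Σ(K_i·b_i) = 0.852×8.25 + 0.343×11.0 = 10.80 m²/day.
Hydraulic gradient i = Δh / L = 22.4 / 2070 = 0.01082.
Q = Σ(K_i·b_i) · W · i = 10.80 × 1500 × 0.01082 = 175.3 m³/day.

175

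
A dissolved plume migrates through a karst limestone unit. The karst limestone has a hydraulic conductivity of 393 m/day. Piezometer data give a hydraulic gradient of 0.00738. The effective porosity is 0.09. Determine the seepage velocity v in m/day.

32.2

Hydraulic gradient i = 0.00738.
Darcy flux q = K · i = 393.0 × 0.007380 = 2.900 m/day.
Seepage velocity v = q / n_e = 2.900 / 0.09 = 32.23 m/day.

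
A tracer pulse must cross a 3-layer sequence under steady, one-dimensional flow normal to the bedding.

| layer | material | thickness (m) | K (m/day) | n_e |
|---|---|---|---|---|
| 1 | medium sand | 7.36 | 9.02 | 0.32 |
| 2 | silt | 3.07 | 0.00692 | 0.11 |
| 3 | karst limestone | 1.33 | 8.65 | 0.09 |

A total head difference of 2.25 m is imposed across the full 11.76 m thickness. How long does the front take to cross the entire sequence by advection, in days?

With flow normal to the layers, continuity requires the same specific discharge q through every layer.
Σ(b_i/K_i) = 7.36/9.02 + 3.07/0.00692 + 1.33/8.65 = 444.6 d.
q = Δh / Σ(b_i/K_i) = 2.25 / 444.6 = 0.005061 m/day.
In each layer the seepage velocity is v_i = q/n_i, so the layer transit time is t_i = b_i·n_i / q:
  layer 1 (medium sand): t_1 = 7.36 × 0.32 / 0.005061 = 465.4 d
  layer 2 (silt): t_2 = 3.07 × 0.11 / 0.005061 = 66.73 d
  layer 3 (karst limestone): t_3 = 1.33 × 0.09 / 0.005061 = 23.65 d
Total t = Σ t_i = 555.8 days.

556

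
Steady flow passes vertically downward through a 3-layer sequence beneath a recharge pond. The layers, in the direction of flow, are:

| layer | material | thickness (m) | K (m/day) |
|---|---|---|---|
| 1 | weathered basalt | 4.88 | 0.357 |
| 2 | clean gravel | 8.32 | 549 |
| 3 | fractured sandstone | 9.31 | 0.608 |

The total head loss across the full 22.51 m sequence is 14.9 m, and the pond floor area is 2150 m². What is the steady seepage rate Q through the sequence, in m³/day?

Flow is perpendicular to layering, so the layers act in series and the equivalent K is the thickness-weighted harmonic mean.
Total thickness L = 4.88 + 8.32 + 9.31 = 22.51 m.
Σ(b_i/K_i) = 4.88/0.357 + 8.32/549 + 9.31/0.608 = 29.00 d.
K_eq = L / Σ(b_i/K_i) = 22.51 / 29.00 = 0.7763 m/day.
Q = K_eq · A · (Δh/L) = 0.7763 × 2150 × (14.9/22.51) = 1105 m³/day.

1100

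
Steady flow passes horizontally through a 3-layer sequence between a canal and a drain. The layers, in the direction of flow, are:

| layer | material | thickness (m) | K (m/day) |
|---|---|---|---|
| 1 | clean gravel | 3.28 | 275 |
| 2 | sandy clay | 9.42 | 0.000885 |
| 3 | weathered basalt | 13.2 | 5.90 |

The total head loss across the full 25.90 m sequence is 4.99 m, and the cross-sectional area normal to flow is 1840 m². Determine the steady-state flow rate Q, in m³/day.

0.862

Flow is perpendicular to layering, so the layers act in series and the equivalent K is the thickness-weighted harmonic mean.
Total thickness L = 3.28 + 9.42 + 13.2 = 25.90 m.
Σ(b_i/K_i) = 3.28/275 + 9.42/0.000885 + 13.2/5.90 = 10646 d.
K_eq = L / Σ(b_i/K_i) = 25.90 / 10646 = 0.002433 m/day.
Q = K_eq · A · (Δh/L) = 0.002433 × 1840 × (4.99/25.90) = 0.8624 m³/day.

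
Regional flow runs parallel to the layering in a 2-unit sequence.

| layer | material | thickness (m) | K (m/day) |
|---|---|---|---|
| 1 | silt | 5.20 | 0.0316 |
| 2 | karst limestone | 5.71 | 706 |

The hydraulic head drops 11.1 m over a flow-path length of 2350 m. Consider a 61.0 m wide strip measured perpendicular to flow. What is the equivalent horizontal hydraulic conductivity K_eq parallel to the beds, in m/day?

370

Flow is parallel to layering, so each bed carries its own Darcy discharge and the transmissivities add.
Σ(K_i·b_i) = 0.0316×5.20 + 706×5.71 = 4031 m²/day.
Total thickness b = 10.91 m, so K_eq = Σ(K_i·b_i)/b = 369.5 m/day.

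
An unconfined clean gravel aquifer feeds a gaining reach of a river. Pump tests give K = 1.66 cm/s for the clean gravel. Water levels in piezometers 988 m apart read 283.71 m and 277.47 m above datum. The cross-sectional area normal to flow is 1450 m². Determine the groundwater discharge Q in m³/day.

Convert K: 1.66 cm/s × 864 = 1434 m/day.
Hydraulic gradient i = (283.71 − 277.47) / 988 = 6.24 / 988 = 0.006316.
Darcy's law: Q = K · A · i = 1434 × 1450 × 0.006316 = 13135 m³/day.

13100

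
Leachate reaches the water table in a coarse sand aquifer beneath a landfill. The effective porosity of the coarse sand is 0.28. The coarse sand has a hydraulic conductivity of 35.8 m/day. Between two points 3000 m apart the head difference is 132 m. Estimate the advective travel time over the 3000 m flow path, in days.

Hydraulic gradient i = Δh / L = 132 / 3000 = 0.04400.
Darcy flux q = K · i = 35.80 × 0.04400 = 1.575 m/day.
Seepage velocity v = q / n_e = 1.575 / 0.28 = 5.626 m/day.
Travel time t = L / v = 3000 / 5.626 = 533.3 days.

533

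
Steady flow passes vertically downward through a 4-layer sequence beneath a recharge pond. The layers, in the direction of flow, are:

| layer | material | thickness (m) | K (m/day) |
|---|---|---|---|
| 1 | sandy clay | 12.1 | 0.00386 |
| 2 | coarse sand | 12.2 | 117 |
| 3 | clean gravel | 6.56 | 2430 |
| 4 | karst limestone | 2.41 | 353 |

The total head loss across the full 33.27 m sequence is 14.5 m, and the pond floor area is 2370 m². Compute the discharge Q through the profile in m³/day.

11.0

Flow is perpendicular to layering, so the layers act in series and the equivalent K is the thickness-weighted harmonic mean.
Total thickness L = 12.1 + 12.2 + 6.56 + 2.41 = 33.27 m.
Σ(b_i/K_i) = 12.1/0.00386 + 12.2/117 + 6.56/2430 + 2.41/353 = 3135 d.
K_eq = L / Σ(b_i/K_i) = 33.27 / 3135 = 0.01061 m/day.
Q = K_eq · A · (Δh/L) = 0.01061 × 2370 × (14.5/33.27) = 10.96 m³/day.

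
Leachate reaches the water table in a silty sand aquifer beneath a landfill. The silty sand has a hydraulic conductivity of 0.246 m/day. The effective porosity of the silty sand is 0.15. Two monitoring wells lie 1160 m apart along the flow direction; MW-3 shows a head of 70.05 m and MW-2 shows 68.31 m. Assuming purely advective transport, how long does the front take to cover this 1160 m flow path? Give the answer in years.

1290

Hydraulic gradient i = (70.05 − 68.31) / 1160 = 1.74 / 1160 = 0.001500.
Darcy flux q = K · i = 0.2460 × 0.001500 = 0.0003690 m/day.
Seepage velocity v = q / n_e = 0.0003690 / 0.15 = 0.002460 m/day.
Travel time t = L / v = 1160 / 0.002460 = 4.715e+05 days = 1291 years.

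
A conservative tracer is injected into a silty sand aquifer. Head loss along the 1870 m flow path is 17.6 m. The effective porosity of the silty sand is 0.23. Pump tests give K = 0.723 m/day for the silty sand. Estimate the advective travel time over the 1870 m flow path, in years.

173

Hydraulic gradient i = Δh / L = 17.6 / 1870 = 0.009412.
Darcy flux q = K · i = 0.7230 × 0.009412 = 0.006805 m/day.
Seepage velocity v = q / n_e = 0.006805 / 0.23 = 0.02959 m/day.
Travel time t = L / v = 1870 / 0.02959 = 63206 days = 173.0 years.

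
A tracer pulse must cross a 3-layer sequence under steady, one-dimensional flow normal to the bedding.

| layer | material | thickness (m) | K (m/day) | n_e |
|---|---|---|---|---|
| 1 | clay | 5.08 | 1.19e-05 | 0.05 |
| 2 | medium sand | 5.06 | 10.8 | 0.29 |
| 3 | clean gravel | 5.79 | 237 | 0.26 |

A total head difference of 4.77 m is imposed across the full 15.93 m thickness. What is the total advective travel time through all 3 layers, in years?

With flow normal to the layers, continuity requires the same specific discharge q through every layer.
Σ(b_i/K_i) = 5.08/1.19e-05 + 5.06/10.8 + 5.79/237 = 4.269e+05 d.
q = Δh / Σ(b_i/K_i) = 4.77 / 4.269e+05 = 1.117e-05 m/day.
In each layer the seepage velocity is v_i = q/n_i, so the layer transit time is t_i = b_i·n_i / q:
  layer 1 (clay): t_1 = 5.08 × 0.05 / 1.117e-05 = 22732 d
  layer 2 (medium sand): t_2 = 5.06 × 0.29 / 1.117e-05 = 1.313e+05 d
  layer 3 (clean gravel): t_3 = 5.79 × 0.26 / 1.117e-05 = 1.347e+05 d
Total t = Σ t_i = 2.888e+05 days = 790.6 years.

791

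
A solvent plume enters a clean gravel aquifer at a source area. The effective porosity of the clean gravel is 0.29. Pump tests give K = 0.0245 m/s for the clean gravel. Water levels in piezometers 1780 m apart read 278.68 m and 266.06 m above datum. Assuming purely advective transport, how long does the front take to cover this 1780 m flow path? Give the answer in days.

Convert K: 0.0245 m/s × 86400 = 2117 m/day.
Hydraulic gradient i = (278.68 − 266.06) / 1780 = 12.62 / 1780 = 0.007090.
Darcy flux q = K · i = 2117 × 0.007090 = 15.01 m/day.
Seepage velocity v = q / n_e = 15.01 / 0.29 = 51.75 m/day.
Travel time t = L / v = 1780 / 51.75 = 34.40 days.

34.4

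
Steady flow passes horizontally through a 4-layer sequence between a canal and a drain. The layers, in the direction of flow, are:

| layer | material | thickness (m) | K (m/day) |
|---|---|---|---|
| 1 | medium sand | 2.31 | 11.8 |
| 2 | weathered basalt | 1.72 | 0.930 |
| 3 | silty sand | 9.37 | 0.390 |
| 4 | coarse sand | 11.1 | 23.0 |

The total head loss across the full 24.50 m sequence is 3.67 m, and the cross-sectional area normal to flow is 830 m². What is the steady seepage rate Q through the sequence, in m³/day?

Flow is perpendicular to layering, so the layers act in series and the equivalent K is the thickness-weighted harmonic mean.
Total thickness L = 2.31 + 1.72 + 9.37 + 11.1 = 24.50 m.
Σ(b_i/K_i) = 2.31/11.8 + 1.72/0.930 + 9.37/0.390 + 11.1/23.0 = 26.55 d.
K_eq = L / Σ(b_i/K_i) = 24.50 / 26.55 = 0.9227 m/day.
Q = K_eq · A · (Δh/L) = 0.9227 × 830 × (3.67/24.50) = 114.7 m³/day.

115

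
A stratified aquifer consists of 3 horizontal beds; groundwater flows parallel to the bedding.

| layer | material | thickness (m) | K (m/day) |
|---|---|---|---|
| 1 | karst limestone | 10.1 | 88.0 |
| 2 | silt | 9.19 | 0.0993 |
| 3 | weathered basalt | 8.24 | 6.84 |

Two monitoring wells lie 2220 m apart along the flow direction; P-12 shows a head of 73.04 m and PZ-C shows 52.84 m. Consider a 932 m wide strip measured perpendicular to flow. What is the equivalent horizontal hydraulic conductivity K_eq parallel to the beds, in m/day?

34.4

Flow is parallel to layering, so each bed carries its own Darcy discharge and the transmissivities add.
Σ(K_i·b_i) = 88.0×10.1 + 0.0993×9.19 + 6.84×8.24 = 946.1 m²/day.
Total thickness b = 27.53 m, so K_eq = Σ(K_i·b_i)/b = 34.37 m/day.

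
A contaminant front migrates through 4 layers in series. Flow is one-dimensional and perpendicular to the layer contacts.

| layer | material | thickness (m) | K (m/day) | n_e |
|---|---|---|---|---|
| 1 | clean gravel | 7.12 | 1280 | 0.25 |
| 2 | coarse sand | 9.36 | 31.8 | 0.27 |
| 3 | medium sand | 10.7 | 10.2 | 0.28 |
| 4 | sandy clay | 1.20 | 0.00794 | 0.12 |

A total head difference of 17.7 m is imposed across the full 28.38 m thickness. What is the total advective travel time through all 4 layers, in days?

64.2

With flow normal to the layers, continuity requires the same specific discharge q through every layer.
Σ(b_i/K_i) = 7.12/1280 + 9.36/31.8 + 10.7/10.2 + 1.20/0.00794 = 152.5 d.
q = Δh / Σ(b_i/K_i) = 17.7 / 152.5 = 0.1161 m/day.
In each layer the seepage velocity is v_i = q/n_i, so the layer transit time is t_i = b_i·n_i / q:
  layer 1 (clean gravel): t_1 = 7.12 × 0.25 / 0.1161 = 15.33 d
  layer 2 (coarse sand): t_2 = 9.36 × 0.27 / 0.1161 = 21.77 d
  layer 3 (medium sand): t_3 = 10.7 × 0.28 / 0.1161 = 25.81 d
  layer 4 (sandy clay): t_4 = 1.20 × 0.12 / 0.1161 = 1.241 d
Total t = Σ t_i = 64.16 days.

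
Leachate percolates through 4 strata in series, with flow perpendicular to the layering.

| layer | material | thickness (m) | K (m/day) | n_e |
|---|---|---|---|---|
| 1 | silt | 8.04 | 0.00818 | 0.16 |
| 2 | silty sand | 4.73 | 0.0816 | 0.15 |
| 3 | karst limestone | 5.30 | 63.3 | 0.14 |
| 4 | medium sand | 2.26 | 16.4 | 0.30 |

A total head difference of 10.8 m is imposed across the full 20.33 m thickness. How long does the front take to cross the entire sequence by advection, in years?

0.902

With flow normal to the layers, continuity requires the same specific discharge q through every layer.
Σ(b_i/K_i) = 8.04/0.00818 + 4.73/0.0816 + 5.30/63.3 + 2.26/16.4 = 1041 d.
q = Δh / Σ(b_i/K_i) = 10.8 / 1041 = 0.01037 m/day.
In each layer the seepage velocity is v_i = q/n_i, so the layer transit time is t_i = b_i·n_i / q:
  layer 1 (silt): t_1 = 8.04 × 0.16 / 0.01037 = 124.0 d
  layer 2 (silty sand): t_2 = 4.73 × 0.15 / 0.01037 = 68.39 d
  layer 3 (karst limestone): t_3 = 5.30 × 0.14 / 0.01037 = 71.53 d
  layer 4 (medium sand): t_4 = 2.26 × 0.30 / 0.01037 = 65.36 d
Total t = Σ t_i = 329.3 days = 0.9015 years.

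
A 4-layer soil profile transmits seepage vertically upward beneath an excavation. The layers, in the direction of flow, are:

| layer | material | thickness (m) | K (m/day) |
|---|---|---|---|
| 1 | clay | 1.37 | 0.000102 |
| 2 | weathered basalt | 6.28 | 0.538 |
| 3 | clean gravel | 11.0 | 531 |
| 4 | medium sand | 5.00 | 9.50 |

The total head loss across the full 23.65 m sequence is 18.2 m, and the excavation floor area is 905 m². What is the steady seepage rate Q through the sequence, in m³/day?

Flow is perpendicular to layering, so the layers act in series and the equivalent K is the thickness-weighted harmonic mean.
Total thickness L = 1.37 + 6.28 + 11.0 + 5.00 = 23.65 m.
Σ(b_i/K_i) = 1.37/0.000102 + 6.28/0.538 + 11.0/531 + 5.00/9.50 = 13444 d.
K_eq = L / Σ(b_i/K_i) = 23.65 / 13444 = 0.001759 m/day.
Q = K_eq · A · (Δh/L) = 0.001759 × 905 × (18.2/23.65) = 1.225 m³/day.

1.23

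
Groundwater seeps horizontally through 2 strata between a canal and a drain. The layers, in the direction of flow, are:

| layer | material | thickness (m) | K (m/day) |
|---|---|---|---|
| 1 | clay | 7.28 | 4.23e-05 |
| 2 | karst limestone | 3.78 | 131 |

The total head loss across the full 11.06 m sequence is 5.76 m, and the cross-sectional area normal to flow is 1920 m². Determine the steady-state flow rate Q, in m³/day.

Flow is perpendicular to layering, so the layers act in series and the equivalent K is the thickness-weighted harmonic mean.
Total thickness L = 7.28 + 3.78 = 11.06 m.
Σ(b_i/K_i) = 7.28/4.23e-05 + 3.78/131 = 1.721e+05 d.
K_eq = L / Σ(b_i/K_i) = 11.06 / 1.721e+05 = 6.426e-05 m/day.
Q = K_eq · A · (Δh/L) = 6.426e-05 × 1920 × (5.76/11.06) = 0.06426 m³/day.

0.0643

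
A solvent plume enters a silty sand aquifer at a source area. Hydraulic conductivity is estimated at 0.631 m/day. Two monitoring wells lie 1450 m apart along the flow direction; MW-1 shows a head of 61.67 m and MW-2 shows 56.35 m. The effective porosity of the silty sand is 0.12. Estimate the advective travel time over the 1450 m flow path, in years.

206

Hydraulic gradient i = (61.67 − 56.35) / 1450 = 5.32 / 1450 = 0.003669.
Darcy flux q = K · i = 0.6310 × 0.003669 = 0.002315 m/day.
Seepage velocity v = q / n_e = 0.002315 / 0.12 = 0.01929 m/day.
Travel time t = L / v = 1450 / 0.01929 = 75158 days = 205.8 years.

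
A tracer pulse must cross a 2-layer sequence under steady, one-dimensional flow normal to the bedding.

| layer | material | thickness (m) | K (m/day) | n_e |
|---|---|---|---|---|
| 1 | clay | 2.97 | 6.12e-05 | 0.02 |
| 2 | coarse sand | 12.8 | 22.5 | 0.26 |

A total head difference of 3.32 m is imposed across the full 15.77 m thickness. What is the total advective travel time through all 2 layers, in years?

With flow normal to the layers, continuity requires the same specific discharge q through every layer.
Σ(b_i/K_i) = 2.97/6.12e-05 + 12.8/22.5 = 48530 d.
q = Δh / Σ(b_i/K_i) = 3.32 / 48530 = 6.841e-05 m/day.
In each layer the seepage velocity is v_i = q/n_i, so the layer transit time is t_i = b_i·n_i / q:
  layer 1 (clay): t_1 = 2.97 × 0.02 / 6.841e-05 = 868.3 d
  layer 2 (coarse sand): t_2 = 12.8 × 0.26 / 6.841e-05 = 48647 d
Total t = Σ t_i = 49515 days = 135.6 years.

136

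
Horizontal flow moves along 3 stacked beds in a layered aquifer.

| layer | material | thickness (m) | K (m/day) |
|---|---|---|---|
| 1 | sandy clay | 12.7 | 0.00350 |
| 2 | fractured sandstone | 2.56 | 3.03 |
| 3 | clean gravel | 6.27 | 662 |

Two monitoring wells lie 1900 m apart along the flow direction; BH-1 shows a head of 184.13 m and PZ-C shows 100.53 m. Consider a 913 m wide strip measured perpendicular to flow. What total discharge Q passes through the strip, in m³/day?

Flow is parallel to layering, so each bed carries its own Darcy discharge and the transmissivities add.
Σ(K_i·b_i) = 0.00350×12.7 + 3.03×2.56 + 662×6.27 = 4159 m²/day.
Hydraulic gradient i = (184.13 − 100.53) / 1900 = 83.6 / 1900 = 0.04400.
Q = Σ(K_i·b_i) · W · i = 4159 × 913 × 0.04400 = 1.671e+05 m³/day.

167000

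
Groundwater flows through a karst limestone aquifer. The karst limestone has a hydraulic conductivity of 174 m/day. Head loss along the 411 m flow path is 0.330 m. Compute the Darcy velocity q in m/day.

0.140

Hydraulic gradient i = Δh / L = 0.330 / 411 = 0.0008029.
Specific discharge q = K · i = 174.0 × 0.0008029 = 0.1397 m/day.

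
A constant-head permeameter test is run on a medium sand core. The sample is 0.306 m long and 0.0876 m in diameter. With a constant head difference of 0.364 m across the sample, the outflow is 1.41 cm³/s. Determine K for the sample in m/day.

17.0

Cross-sectional area A = π·(d/2)² = π × (0.0876/2)² = 0.006027 m².
Convert discharge: 1.41 cm³/s = 1.410e-06 m³/s.
Darcy's law rearranged: K = Q·L / (A·Δh) = 1.410e-06 × 0.306 / (0.006027 × 0.364) = 0.0001967 m/s = 16.99 m/day.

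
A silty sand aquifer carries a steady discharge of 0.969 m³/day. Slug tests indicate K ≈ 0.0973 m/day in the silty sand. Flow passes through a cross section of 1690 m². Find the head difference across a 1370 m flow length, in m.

From Q = K·A·i, i = Q / (K·A) = 0.969 / (0.09730 × 1690) = 0.005893.
Head loss Δh = i · L = 0.005893 × 1370 = 8.073 m.

8.07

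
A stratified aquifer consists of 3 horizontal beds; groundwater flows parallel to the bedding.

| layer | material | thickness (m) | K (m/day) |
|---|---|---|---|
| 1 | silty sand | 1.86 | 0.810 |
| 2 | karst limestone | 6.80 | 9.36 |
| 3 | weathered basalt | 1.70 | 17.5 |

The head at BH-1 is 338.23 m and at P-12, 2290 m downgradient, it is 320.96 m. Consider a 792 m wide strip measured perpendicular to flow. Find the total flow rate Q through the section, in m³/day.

Flow is parallel to layering, so each bed carries its own Darcy discharge and the transmissivities add.
Σ(K_i·b_i) = 0.810×1.86 + 9.36×6.80 + 17.5×1.70 = 94.90 m²/day.
Hydraulic gradient i = (338.23 − 320.96) / 2290 = 17.27 / 2290 = 0.007541.
Q = Σ(K_i·b_i) · W · i = 94.90 × 792 × 0.007541 = 566.9 m³/day.

567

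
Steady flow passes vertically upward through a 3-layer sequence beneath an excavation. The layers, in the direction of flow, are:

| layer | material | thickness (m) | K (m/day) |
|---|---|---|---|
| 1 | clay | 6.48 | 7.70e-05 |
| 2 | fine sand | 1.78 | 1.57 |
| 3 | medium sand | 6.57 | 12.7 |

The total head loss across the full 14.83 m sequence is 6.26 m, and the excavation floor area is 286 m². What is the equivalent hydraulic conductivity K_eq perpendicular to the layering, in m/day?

0.000176

Flow is perpendicular to layering, so the layers act in series and the equivalent K is the thickness-weighted harmonic mean.
Total thickness L = 6.48 + 1.78 + 6.57 = 14.83 m.
Σ(b_i/K_i) = 6.48/7.70e-05 + 1.78/1.57 + 6.57/12.7 = 84157 d.
K_eq = L / Σ(b_i/K_i) = 14.83 / 84157 = 0.0001762 m/day.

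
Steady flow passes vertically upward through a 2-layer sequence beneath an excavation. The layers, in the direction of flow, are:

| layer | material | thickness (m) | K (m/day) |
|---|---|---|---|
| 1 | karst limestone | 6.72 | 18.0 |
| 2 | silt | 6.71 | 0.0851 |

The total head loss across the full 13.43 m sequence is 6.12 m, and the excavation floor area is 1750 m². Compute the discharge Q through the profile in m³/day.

Flow is perpendicular to layering, so the layers act in series and the equivalent K is the thickness-weighted harmonic mean.
Total thickness L = 6.72 + 6.71 = 13.43 m.
Σ(b_i/K_i) = 6.72/18.0 + 6.71/0.0851 = 79.22 d.
K_eq = L / Σ(b_i/K_i) = 13.43 / 79.22 = 0.1695 m/day.
Q = K_eq · A · (Δh/L) = 0.1695 × 1750 × (6.12/13.43) = 135.2 m³/day.

135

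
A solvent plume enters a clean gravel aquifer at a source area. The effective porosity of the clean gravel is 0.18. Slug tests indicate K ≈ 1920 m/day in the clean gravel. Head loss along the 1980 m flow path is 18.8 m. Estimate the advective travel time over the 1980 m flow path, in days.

19.5

Hydraulic gradient i = Δh / L = 18.8 / 1980 = 0.009495.
Darcy flux q = K · i = 1920 × 0.009495 = 18.23 m/day.
Seepage velocity v = q / n_e = 18.23 / 0.18 = 101.3 m/day.
Travel time t = L / v = 1980 / 101.3 = 19.55 days.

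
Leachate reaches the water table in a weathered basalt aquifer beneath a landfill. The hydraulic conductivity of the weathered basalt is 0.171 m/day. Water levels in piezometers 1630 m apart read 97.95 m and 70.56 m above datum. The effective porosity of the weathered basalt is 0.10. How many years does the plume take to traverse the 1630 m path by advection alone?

Hydraulic gradient i = (97.95 − 70.56) / 1630 = 27.39 / 1630 = 0.01680.
Darcy flux q = K · i = 0.1710 × 0.01680 = 0.002873 m/day.
Seepage velocity v = q / n_e = 0.002873 / 0.10 = 0.02873 m/day.
Travel time t = L / v = 1630 / 0.02873 = 56727 days = 155.3 years.

155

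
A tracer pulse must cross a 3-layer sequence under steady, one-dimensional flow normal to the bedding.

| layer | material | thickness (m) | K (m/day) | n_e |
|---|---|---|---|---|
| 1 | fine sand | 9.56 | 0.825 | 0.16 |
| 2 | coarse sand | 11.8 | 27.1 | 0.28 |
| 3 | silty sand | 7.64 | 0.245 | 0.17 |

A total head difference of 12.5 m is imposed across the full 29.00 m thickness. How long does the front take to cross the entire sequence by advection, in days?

21.2

With flow normal to the layers, continuity requires the same specific discharge q through every layer.
Σ(b_i/K_i) = 9.56/0.825 + 11.8/27.1 + 7.64/0.245 = 43.21 d.
q = Δh / Σ(b_i/K_i) = 12.5 / 43.21 = 0.2893 m/day.
In each layer the seepage velocity is v_i = q/n_i, so the layer transit time is t_i = b_i·n_i / q:
  layer 1 (fine sand): t_1 = 9.56 × 0.16 / 0.2893 = 5.287 d
  layer 2 (coarse sand): t_2 = 11.8 × 0.28 / 0.2893 = 11.42 d
  layer 3 (silty sand): t_3 = 7.64 × 0.17 / 0.2893 = 4.489 d
Total t = Σ t_i = 21.20 days.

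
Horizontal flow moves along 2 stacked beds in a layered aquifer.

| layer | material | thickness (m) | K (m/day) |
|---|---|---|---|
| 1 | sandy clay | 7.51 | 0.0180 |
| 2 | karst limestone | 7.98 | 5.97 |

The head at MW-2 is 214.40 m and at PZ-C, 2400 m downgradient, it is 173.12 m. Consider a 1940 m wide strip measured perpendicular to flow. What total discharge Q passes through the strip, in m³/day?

1590

Flow is parallel to layering, so each bed carries its own Darcy discharge and the transmissivities add.
Σ(K_i·b_i) = 0.0180×7.51 + 5.97×7.98 = 47.78 m²/day.
Hydraulic gradient i = (214.40 − 173.12) / 2400 = 41.28 / 2400 = 0.01720.
Q = Σ(K_i·b_i) · W · i = 47.78 × 1940 × 0.01720 = 1594 m³/day.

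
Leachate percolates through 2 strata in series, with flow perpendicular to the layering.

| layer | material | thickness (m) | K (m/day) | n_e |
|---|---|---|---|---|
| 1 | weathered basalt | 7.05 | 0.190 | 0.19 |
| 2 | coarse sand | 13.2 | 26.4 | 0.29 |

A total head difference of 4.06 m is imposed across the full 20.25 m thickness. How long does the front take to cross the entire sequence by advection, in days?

With flow normal to the layers, continuity requires the same specific discharge q through every layer.
Σ(b_i/K_i) = 7.05/0.190 + 13.2/26.4 = 37.61 d.
q = Δh / Σ(b_i/K_i) = 4.06 / 37.61 = 0.1080 m/day.
In each layer the seepage velocity is v_i = q/n_i, so the layer transit time is t_i = b_i·n_i / q:
  layer 1 (weathered basalt): t_1 = 7.05 × 0.19 / 0.1080 = 12.41 d
  layer 2 (coarse sand): t_2 = 13.2 × 0.29 / 0.1080 = 35.46 d
Total t = Σ t_i = 47.86 days.

47.9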